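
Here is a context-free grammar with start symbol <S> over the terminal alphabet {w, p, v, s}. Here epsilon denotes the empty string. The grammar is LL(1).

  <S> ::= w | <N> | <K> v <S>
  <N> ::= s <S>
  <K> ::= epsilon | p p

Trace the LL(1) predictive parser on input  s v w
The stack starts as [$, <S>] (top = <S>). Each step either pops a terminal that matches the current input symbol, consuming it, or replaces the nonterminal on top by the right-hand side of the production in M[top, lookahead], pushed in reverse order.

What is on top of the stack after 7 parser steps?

     Stack        Input    Action
  1  $ <S>        s v w $  expand <S> ::= <N>
  2  $ <N>        s v w $  expand <N> ::= s <S>
  3  $ <S> s      s v w $  match s
  4  $ <S>        v w $    expand <S> ::= <K> v <S>
  5  $ <S> v <K>  v w $    expand <K> ::= epsilon
  6  $ <S> v      v w $    match v
  7  $ <S>        w $      expand <S> ::= w
Stack after step 7: $ w (top = w).

w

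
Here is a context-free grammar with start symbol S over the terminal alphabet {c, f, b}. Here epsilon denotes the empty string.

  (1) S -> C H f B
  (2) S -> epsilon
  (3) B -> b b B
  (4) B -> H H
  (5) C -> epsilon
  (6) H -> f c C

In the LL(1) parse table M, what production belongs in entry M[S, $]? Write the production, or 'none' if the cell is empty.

FIRST(C) = {epsilon}
FIRST(H) = {f}
FIRST(S) = {epsilon, f}  (via C H f B)
FIRST(B) = {b, f}  (via H H)
FOLLOW(S) includes $ since S is the start symbol.
FOLLOW(S): S appears on no right-hand side. Thus FOLLOW(S) = {$}.
For S -> C H f B: FIRST(C H f B) = {f}, so it goes in M[S, t] for t ∈ {f}.
For S -> epsilon: FIRST(epsilon) = {epsilon}, so it goes in M[S, t] for t ∈ {}; since epsilon ∈ FIRST, also for every t ∈ FOLLOW(S) = {$}.

S -> epsilon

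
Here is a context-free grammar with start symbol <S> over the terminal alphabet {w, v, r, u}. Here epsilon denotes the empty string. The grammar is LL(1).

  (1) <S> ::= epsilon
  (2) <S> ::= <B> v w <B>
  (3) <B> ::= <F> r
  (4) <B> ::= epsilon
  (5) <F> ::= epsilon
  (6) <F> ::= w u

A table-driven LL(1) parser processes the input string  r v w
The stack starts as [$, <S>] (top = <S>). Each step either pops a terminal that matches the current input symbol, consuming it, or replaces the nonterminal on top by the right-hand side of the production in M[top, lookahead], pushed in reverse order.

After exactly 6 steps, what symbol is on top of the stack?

step 1: stack=$ <S>  input=r v w $  — expand <S> ::= <B> v w <B>
step 2: stack=$ <B> w v <B>  input=r v w $  — expand <B> ::= <F> r
step 3: stack=$ <B> w v r <F>  input=r v w $  — expand <F> ::= epsilon
step 4: stack=$ <B> w v r  input=r v w $  — match r
step 5: stack=$ <B> w v  input=v w $  — match v
step 6: stack=$ <B> w  input=w $  — match w
Stack after step 6: $ <B> (top = <B>).

<B>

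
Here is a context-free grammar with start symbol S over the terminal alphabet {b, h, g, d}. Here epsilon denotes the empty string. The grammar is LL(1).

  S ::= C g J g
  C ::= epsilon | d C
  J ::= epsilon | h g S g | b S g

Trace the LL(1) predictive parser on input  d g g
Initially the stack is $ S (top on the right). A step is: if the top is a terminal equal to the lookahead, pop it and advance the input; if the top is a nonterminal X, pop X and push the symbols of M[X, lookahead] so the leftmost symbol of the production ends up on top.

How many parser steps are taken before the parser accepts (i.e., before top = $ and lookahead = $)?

7

     Stack        Input    Action
  1  $ S          d g g $  expand S ::= C g J g
  2  $ g J g C    d g g $  expand C ::= d C
  3  $ g J g C d  d g g $  match d
  4  $ g J g C    g g $    expand C ::= epsilon
  5  $ g J g      g g $    match g
  6  $ g J        g $      expand J ::= epsilon
  7  $ g          g $      match g
Accept reached after 7 steps.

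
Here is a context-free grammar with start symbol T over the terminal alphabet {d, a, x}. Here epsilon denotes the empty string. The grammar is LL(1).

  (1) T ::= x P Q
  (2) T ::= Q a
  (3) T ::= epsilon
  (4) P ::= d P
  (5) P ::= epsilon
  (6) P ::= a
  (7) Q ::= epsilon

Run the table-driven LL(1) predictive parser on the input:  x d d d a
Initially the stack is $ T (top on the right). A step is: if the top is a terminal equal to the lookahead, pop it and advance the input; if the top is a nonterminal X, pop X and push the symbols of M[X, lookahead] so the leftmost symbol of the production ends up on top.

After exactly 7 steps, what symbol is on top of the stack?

d

step 1: stack=$ T  input=x d d d a $  — expand T ::= x P Q
step 2: stack=$ Q P x  input=x d d d a $  — match x
step 3: stack=$ Q P  input=d d d a $  — expand P ::= d P
step 4: stack=$ Q P d  input=d d d a $  — match d
step 5: stack=$ Q P  input=d d a $  — expand P ::= d P
step 6: stack=$ Q P d  input=d d a $  — match d
step 7: stack=$ Q P  input=d a $  — expand P ::= d P
Stack after step 7: $ Q P d (top = d).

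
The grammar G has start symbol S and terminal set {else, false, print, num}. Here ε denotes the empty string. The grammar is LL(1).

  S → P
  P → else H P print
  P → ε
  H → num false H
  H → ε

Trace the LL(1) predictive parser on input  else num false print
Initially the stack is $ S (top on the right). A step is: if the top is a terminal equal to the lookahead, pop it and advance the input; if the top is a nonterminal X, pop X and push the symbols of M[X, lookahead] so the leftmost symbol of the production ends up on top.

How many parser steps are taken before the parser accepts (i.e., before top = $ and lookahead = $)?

     Stack                  Input                   Action
  1  $ S                    else num false print $  expand S → P
  2  $ P                    else num false print $  expand P → else H P print
  3  $ print P H else       else num false print $  match else
  4  $ print P H            num false print $       expand H → num false H
  5  $ print P H false num  num false print $       match num
  6  $ print P H false      false print $           match false
  7  $ print P H            print $                 expand H → ε
  8  $ print P              print $                 expand P → ε
  9  $ print                print $                 match print
Accept reached after 9 steps.

9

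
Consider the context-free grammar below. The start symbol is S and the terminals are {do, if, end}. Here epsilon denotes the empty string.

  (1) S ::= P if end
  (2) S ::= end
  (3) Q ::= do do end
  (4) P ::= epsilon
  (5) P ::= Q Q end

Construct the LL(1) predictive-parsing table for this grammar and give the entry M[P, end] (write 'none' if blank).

FIRST(Q): from Q::=do do end we get {do}. So FIRST(Q) = {do}.
FIRST(P): from P::=epsilon we get {epsilon}; from P::=Q Q end we get {do}. So FIRST(P) = {epsilon, do}.
FIRST(S): from S::=P if end we get {do, if}; from S::=end we get {end}. So FIRST(S) = {do, end, if}.
FOLLOW(S) includes $ since S is the start symbol.
FOLLOW(P): in S::=P if end, P is followed by if end with FIRST {if}. Thus FOLLOW(P) = {if}.
For P ::= epsilon: FIRST(epsilon) = {epsilon}, so it goes in M[P, t] for t ∈ {}; since epsilon ∈ FIRST, also for every t ∈ FOLLOW(P) = {if}.
For P ::= Q Q end: FIRST(Q Q end) = {do}, so it goes in M[P, t] for t ∈ {do}.
None of these place a production in M[P, end].

none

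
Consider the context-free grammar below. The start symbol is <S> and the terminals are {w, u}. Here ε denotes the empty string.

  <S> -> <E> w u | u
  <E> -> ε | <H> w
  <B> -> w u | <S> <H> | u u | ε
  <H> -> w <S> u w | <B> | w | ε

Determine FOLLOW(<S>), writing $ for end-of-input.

{$, u, w}

FIRST(<S>) = {u, w}  (via <E> w u)
FIRST(<B>) = {ε, u, w}  (via <S> <H>)
FIRST(<H>) = {ε, u, w}  (via <B>)
FIRST(<E>) = {ε, u, w}  (via <H> w)
FOLLOW(<S>) includes $ since <S> is the start symbol.
FOLLOW(<E>): in <S>-><E> w u, <E> is followed by w u with FIRST {w}. Thus FOLLOW(<E>) = {w}.
FOLLOW(<S>): in <B>-><S> <H>, <S> is followed by <H> with FIRST {ε, u, w}; in <B>-><S> <H>, the suffix after <S> is nullable, so FOLLOW(<S>) ⊇ FOLLOW(<B>) = {w}; in <H>->w <S> u w, <S> is followed by u w with FIRST {u}. Thus FOLLOW(<S>) = {$, u, w}.
FOLLOW(<B>): in <H>-><B>, the suffix after <B> is empty, so FOLLOW(<B>) ⊇ FOLLOW(<H>) = {w}. Thus FOLLOW(<B>) = {w}.
FOLLOW(<H>): in <E>-><H> w, <H> is followed by w with FIRST {w}; in <B>-><S> <H>, the suffix after <H> is empty, so FOLLOW(<H>) ⊇ FOLLOW(<B>) = {w}. Thus FOLLOW(<H>) = {w}.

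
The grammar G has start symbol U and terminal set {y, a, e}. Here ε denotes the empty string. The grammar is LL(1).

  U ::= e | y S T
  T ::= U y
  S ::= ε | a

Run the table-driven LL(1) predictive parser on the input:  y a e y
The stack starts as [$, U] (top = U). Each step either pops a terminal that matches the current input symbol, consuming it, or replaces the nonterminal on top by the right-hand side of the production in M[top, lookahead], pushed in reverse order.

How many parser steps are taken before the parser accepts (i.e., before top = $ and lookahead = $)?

8

     Stack    Input      Action
  1  $ U      y a e y $  expand U ::= y S T
  2  $ T S y  y a e y $  match y
  3  $ T S    a e y $    expand S ::= a
  4  $ T a    a e y $    match a
  5  $ T      e y $      expand T ::= U y
  6  $ y U    e y $      expand U ::= e
  7  $ y e    e y $      match e
  8  $ y      y $        match y
Accept reached after 8 steps.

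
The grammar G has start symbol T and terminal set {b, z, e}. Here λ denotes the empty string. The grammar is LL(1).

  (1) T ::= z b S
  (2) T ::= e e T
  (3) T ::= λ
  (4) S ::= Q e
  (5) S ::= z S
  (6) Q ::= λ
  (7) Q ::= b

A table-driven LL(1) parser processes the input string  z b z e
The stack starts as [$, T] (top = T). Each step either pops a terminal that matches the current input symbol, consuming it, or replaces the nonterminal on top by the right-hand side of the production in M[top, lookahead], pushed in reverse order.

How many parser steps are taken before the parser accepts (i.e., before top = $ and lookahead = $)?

step 1: stack=$ T  input=z b z e $  — expand T ::= z b S
step 2: stack=$ S b z  input=z b z e $  — match z
step 3: stack=$ S b  input=b z e $  — match b
step 4: stack=$ S  input=z e $  — expand S ::= z S
step 5: stack=$ S z  input=z e $  — match z
step 6: stack=$ S  input=e $  — expand S ::= Q e
step 7: stack=$ e Q  input=e $  — expand Q ::= λ
step 8: stack=$ e  input=e $  — match e
Accept reached after 8 steps.

8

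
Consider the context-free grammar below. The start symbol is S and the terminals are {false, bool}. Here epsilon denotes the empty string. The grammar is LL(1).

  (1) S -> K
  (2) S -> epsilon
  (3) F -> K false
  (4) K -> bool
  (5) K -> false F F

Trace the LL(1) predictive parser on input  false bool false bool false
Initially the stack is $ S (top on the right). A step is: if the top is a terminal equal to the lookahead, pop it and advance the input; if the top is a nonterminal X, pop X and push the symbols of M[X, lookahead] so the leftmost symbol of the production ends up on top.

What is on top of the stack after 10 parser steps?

      Stack           Input                          Action
   1  $ S             false bool false bool false $  expand S -> K
   2  $ K             false bool false bool false $  expand K -> false F F
   3  $ F F false     false bool false bool false $  match false
   4  $ F F           bool false bool false $        expand F -> K false
   5  $ F false K     bool false bool false $        expand K -> bool
   6  $ F false bool  bool false bool false $        match bool
   7  $ F false       false bool false $             match false
   8  $ F             bool false $                   expand F -> K false
   9  $ false K       bool false $                   expand K -> bool
  10  $ false bool    bool false $                   match bool
Stack after step 10: $ false (top = false).

false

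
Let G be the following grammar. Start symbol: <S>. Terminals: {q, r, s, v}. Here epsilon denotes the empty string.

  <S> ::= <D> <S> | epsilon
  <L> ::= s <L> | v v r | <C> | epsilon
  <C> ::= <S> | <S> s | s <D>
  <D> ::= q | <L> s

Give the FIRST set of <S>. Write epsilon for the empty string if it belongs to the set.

{epsilon, q, s, v}

FIRST(<S>): from <S>::=<D> <S> we get {q, s, v}; from <S>::=epsilon we get {epsilon}. So FIRST(<S>) = {epsilon, q, s, v}.
FIRST(<C>): from <C>::=<S> we get {epsilon, q, s, v}; from <C>::=<S> s we get {q, s, v}; from <C>::=s <D> we get {s}. So FIRST(<C>) = {epsilon, q, s, v}.
FIRST(<L>): from <L>::=s <L> we get {s}; from <L>::=v v r we get {v}; from <L>::=<C> we get {epsilon, q, s, v}; from <L>::=epsilon we get {epsilon}. So FIRST(<L>) = {epsilon, q, s, v}.
FIRST(<D>): from <D>::=q we get {q}; from <D>::=<L> s we get {q, s, v}. So FIRST(<D>) = {q, s, v}.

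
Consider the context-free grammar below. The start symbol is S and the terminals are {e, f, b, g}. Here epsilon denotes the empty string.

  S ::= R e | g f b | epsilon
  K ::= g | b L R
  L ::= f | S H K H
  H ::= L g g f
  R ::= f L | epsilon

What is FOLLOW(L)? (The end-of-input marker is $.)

FIRST(K) = {b, g}
FIRST(R) = {epsilon, f}
FIRST(S) = {epsilon, e, f, g}  (via R e)
FIRST(L) = {e, f, g}  (via S H K H)
FIRST(H) = {e, f, g}  (via L g g f)
FOLLOW(S) includes $ since S is the start symbol.
FOLLOW(S): in L::=S H K H, S is followed by H K H with FIRST {e, f, g}. Thus FOLLOW(S) = {$, e, f, g}.
FOLLOW(K): in L::=S H K H, K is followed by H with FIRST {e, f, g}. Thus FOLLOW(K) = {e, f, g}.
FOLLOW(R): in S::=R e, R is followed by e with FIRST {e}; in K::=b L R, the suffix after R is empty, so FOLLOW(R) ⊇ FOLLOW(K) = {e, f, g}. Thus FOLLOW(R) = {e, f, g}.
FOLLOW(L): in K::=b L R, L is followed by R with FIRST {epsilon, f}; in K::=b L R, the suffix after L is nullable, so FOLLOW(L) ⊇ FOLLOW(K) = {e, f, g}; in H::=L g g f, L is followed by g g f with FIRST {g}; in R::=f L, the suffix after L is empty, so FOLLOW(L) ⊇ FOLLOW(R) = {e, f, g}. Thus FOLLOW(L) = {e, f, g}.
FOLLOW(H): in L::=S H K H (occurrence 1), H is followed by K H with FIRST {b, g}; in L::=S H K H (occurrence 2), the suffix after H is empty, so FOLLOW(H) ⊇ FOLLOW(L) = {e, f, g}. Thus FOLLOW(H) = {b, e, f, g}.

{e, f, g}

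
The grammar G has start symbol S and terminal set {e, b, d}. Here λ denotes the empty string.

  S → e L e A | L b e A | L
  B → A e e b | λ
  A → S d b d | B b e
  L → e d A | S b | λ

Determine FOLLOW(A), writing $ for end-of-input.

{$, b, d, e}

FIRST(S) = {λ, b, e}  (via L b e A, L)
FIRST(L) = {λ, b, e}  (via S b)
FIRST(B) = {λ, b, d, e}  (via A e e b)
FIRST(A) = {b, d, e}  (via S d b d, B b e)
FOLLOW(S) includes $ since S is the start symbol.
FOLLOW(S): in A→S d b d, S is followed by d b d with FIRST {d}; in L→S b, S is followed by b with FIRST {b}. Thus FOLLOW(S) = {$, b, d}.
FOLLOW(B): in A→B b e, B is followed by b e with FIRST {b}. Thus FOLLOW(B) = {b}.
FOLLOW(L): in S→e L e A, L is followed by e A with FIRST {e}; in S→L b e A, L is followed by b e A with FIRST {b}; in S→L, the suffix after L is empty, so FOLLOW(L) ⊇ FOLLOW(S) = {$, b, d}. Thus FOLLOW(L) = {$, b, d, e}.
FOLLOW(A): in S→e L e A, the suffix after A is empty, so FOLLOW(A) ⊇ FOLLOW(S) = {$, b, d}; in S→L b e A, the suffix after A is empty, so FOLLOW(A) ⊇ FOLLOW(S) = {$, b, d}; in B→A e e b, A is followed by e e b with FIRST {e}; in L→e d A, the suffix after A is empty, so FOLLOW(A) ⊇ FOLLOW(L) = {$, b, d, e}. Thus FOLLOW(A) = {$, b, d, e}.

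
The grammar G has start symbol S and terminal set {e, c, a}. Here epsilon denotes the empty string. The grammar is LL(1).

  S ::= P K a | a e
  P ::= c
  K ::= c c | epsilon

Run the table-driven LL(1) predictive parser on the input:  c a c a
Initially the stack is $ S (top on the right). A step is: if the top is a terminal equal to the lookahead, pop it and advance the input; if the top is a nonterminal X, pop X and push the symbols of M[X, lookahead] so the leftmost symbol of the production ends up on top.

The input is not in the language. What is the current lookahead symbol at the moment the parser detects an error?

step 1: stack=$ S  input=c a c a $  — expand S ::= P K a
step 2: stack=$ a K P  input=c a c a $  — expand P ::= c
step 3: stack=$ a K c  input=c a c a $  — match c
step 4: stack=$ a K  input=a c a $  — expand K ::= epsilon
step 5: stack=$ a  input=a c a $  — match a
step 6: stack=$  input=c a $  — error: stack empty but input remains

c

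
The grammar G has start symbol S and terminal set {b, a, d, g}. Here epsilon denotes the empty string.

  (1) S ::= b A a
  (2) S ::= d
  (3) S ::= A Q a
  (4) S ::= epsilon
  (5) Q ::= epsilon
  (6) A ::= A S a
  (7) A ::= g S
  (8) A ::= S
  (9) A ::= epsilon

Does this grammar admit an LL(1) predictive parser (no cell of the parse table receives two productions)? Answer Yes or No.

No

FIRST(S) = {epsilon, a, b, d, g}
FIRST(Q) = {epsilon}
FIRST(A) = {epsilon, a, b, d, g}
FOLLOW(S) = {$, a, b, d, g}
FOLLOW(Q) = {a}
FOLLOW(A) = {a, b, d, g}
Cell M[A, a] receives both A ::= A S a and A ::= S and A ::= epsilon — the grammar is not LL(1).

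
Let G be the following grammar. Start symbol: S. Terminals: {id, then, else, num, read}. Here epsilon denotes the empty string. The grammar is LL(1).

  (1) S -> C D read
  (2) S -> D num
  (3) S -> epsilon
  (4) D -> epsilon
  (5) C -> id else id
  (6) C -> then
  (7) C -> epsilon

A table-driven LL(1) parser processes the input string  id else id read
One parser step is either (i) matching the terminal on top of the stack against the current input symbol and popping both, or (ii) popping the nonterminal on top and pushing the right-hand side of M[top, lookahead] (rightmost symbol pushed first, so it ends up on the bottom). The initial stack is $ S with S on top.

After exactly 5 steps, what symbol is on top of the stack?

D

step 1: stack=$ S  input=id else id read $  — expand S -> C D read
step 2: stack=$ read D C  input=id else id read $  — expand C -> id else id
step 3: stack=$ read D id else id  input=id else id read $  — match id
step 4: stack=$ read D id else  input=else id read $  — match else
step 5: stack=$ read D id  input=id read $  — match id
Stack after step 5: $ read D (top = D).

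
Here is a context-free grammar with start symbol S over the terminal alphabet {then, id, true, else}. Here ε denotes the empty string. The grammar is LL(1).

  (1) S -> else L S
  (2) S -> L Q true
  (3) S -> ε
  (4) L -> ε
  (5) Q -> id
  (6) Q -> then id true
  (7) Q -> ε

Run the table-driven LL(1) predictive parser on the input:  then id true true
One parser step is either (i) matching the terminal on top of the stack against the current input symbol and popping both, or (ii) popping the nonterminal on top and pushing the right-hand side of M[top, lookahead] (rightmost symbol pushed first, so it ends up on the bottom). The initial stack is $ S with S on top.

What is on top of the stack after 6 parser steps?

true

     Stack                Input                Action
  1  $ S                  then id true true $  expand S -> L Q true
  2  $ true Q L           then id true true $  expand L -> ε
  3  $ true Q             then id true true $  expand Q -> then id true
  4  $ true true id then  then id true true $  match then
  5  $ true true id       id true true $       match id
  6  $ true true          true true $          match true
Stack after step 6: $ true (top = true).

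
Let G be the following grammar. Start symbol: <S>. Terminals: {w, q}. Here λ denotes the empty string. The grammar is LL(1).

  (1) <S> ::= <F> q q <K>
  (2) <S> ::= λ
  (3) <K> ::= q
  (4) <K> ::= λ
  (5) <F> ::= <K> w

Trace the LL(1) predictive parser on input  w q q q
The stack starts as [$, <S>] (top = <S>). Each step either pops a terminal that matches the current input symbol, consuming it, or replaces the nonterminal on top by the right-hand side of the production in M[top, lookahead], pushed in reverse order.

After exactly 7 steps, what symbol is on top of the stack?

     Stack            Input      Action
  1  $ <S>            w q q q $  expand <S> ::= <F> q q <K>
  2  $ <K> q q <F>    w q q q $  expand <F> ::= <K> w
  3  $ <K> q q w <K>  w q q q $  expand <K> ::= λ
  4  $ <K> q q w      w q q q $  match w
  5  $ <K> q q        q q q $    match q
  6  $ <K> q          q q $      match q
  7  $ <K>            q $        expand <K> ::= q
Stack after step 7: $ q (top = q).

q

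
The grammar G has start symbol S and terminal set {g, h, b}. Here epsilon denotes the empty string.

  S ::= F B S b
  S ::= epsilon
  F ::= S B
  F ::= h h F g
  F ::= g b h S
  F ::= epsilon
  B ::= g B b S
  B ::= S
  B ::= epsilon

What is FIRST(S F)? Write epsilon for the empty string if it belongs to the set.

{epsilon, b, g, h}

FIRST(S): from S::=F B S b we get {b, g, h}; from S::=epsilon we get {epsilon}. So FIRST(S) = {epsilon, b, g, h}.
FIRST(B): from B::=g B b S we get {g}; from B::=S we get {epsilon, b, g, h}; from B::=epsilon we get {epsilon}. So FIRST(B) = {epsilon, b, g, h}.
FIRST(F): from F::=S B we get {epsilon, b, g, h}; from F::=h h F g we get {h}; from F::=g b h S we get {g}; from F::=epsilon we get {epsilon}. So FIRST(F) = {epsilon, b, g, h}.
FIRST(S F): take FIRST of each symbol in turn, carrying on past any symbol whose FIRST contains epsilon; result {epsilon, b, g, h}.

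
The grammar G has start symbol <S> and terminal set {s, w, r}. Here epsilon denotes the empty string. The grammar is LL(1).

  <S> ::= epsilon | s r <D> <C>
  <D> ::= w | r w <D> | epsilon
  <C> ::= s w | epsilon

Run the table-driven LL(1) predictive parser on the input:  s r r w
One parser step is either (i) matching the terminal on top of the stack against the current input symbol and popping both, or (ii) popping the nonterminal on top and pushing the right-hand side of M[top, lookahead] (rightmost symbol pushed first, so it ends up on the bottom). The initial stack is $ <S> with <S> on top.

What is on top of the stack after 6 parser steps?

<D>

step 1: stack=$ <S>  input=s r r w $  — expand <S> ::= s r <D> <C>
step 2: stack=$ <C> <D> r s  input=s r r w $  — match s
step 3: stack=$ <C> <D> r  input=r r w $  — match r
step 4: stack=$ <C> <D>  input=r w $  — expand <D> ::= r w <D>
step 5: stack=$ <C> <D> w r  input=r w $  — match r
step 6: stack=$ <C> <D> w  input=w $  — match w
Stack after step 6: $ <C> <D> (top = <D>).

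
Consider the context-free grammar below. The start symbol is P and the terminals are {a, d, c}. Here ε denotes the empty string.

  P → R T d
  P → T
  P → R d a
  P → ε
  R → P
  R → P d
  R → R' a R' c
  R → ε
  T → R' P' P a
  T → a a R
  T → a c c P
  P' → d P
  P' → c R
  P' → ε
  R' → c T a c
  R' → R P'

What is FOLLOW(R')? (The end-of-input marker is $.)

FIRST(P') = {ε, c, d}
FIRST(P) = {ε, a, c, d}  (via R T d, T, R d a)
FIRST(R) = {ε, a, c, d}  (via P, P d, R' a R' c)
FIRST(R') = {ε, a, c, d}  (via R P')
FIRST(T) = {a, c, d}  (via R' P' P a)
FOLLOW(P) includes $ since P is the start symbol.
FOLLOW(R'): in R→R' a R' c (occurrence 1), R' is followed by a R' c with FIRST {a}; in R→R' a R' c (occurrence 2), R' is followed by c with FIRST {c}; in T→R' P' P a, R' is followed by P' P a with FIRST {a, c, d}. Thus FOLLOW(R') = {a, c, d}.
FOLLOW(P'): in T→R' P' P a, P' is followed by P a with FIRST {a, c, d}; in R'→R P', the suffix after P' is empty, so FOLLOW(P') ⊇ FOLLOW(R') = {a, c, d}. Thus FOLLOW(P') = {a, c, d}.
FOLLOW(P): in R→P, the suffix after P is empty, so FOLLOW(P) ⊇ FOLLOW(R) = {$, a, c, d}; in R→P d, P is followed by d with FIRST {d}; in T→R' P' P a, P is followed by a with FIRST {a}; in T→a c c P, the suffix after P is empty, so FOLLOW(P) ⊇ FOLLOW(T) = {$, a, c, d}; in P'→d P, the suffix after P is empty, so FOLLOW(P) ⊇ FOLLOW(P') = {a, c, d}. Thus FOLLOW(P) = {$, a, c, d}.
FOLLOW(T): in P→R T d, T is followed by d with FIRST {d}; in P→T, the suffix after T is empty, so FOLLOW(T) ⊇ FOLLOW(P) = {$, a, c, d}; in R'→c T a c, T is followed by a c with FIRST {a}. Thus FOLLOW(T) = {$, a, c, d}.
FOLLOW(R): in P→R T d, R is followed by T d with FIRST {a, c, d}; in P→R d a, R is followed by d a with FIRST {d}; in T→a a R, the suffix after R is empty, so FOLLOW(R) ⊇ FOLLOW(T) = {$, a, c, d}; in P'→c R, the suffix after R is empty, so FOLLOW(R) ⊇ FOLLOW(P') = {a, c, d}; in R'→R P', R is followed by P' with FIRST {ε, c, d}; in R'→R P', the suffix after R is nullable, so FOLLOW(R) ⊇ FOLLOW(R') = {a, c, d}. Thus FOLLOW(R) = {$, a, c, d}.

{a, c, d}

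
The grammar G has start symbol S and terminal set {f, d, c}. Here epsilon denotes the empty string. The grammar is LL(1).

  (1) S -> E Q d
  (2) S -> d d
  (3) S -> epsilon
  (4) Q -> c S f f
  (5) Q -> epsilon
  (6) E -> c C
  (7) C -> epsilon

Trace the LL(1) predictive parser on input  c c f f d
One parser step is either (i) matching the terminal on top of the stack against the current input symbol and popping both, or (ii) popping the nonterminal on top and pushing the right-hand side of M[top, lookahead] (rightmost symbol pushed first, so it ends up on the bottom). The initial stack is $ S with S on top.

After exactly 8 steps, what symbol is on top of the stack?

f

step 1: stack=$ S  input=c c f f d $  — expand S -> E Q d
step 2: stack=$ d Q E  input=c c f f d $  — expand E -> c C
step 3: stack=$ d Q C c  input=c c f f d $  — match c
step 4: stack=$ d Q C  input=c f f d $  — expand C -> epsilon
step 5: stack=$ d Q  input=c f f d $  — expand Q -> c S f f
step 6: stack=$ d f f S c  input=c f f d $  — match c
step 7: stack=$ d f f S  input=f f d $  — expand S -> epsilon
step 8: stack=$ d f f  input=f f d $  — match f
Stack after step 8: $ d f (top = f).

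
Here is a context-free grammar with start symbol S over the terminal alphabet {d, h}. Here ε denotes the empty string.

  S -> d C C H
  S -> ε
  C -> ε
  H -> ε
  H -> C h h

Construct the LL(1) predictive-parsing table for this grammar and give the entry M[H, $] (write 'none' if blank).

FIRST(S): from S->d C C H we get {d}; from S->ε we get {ε}. So FIRST(S) = {ε, d}.
FIRST(C): from C->ε we get {ε}. So FIRST(C) = {ε}.
FIRST(H): from H->ε we get {ε}; from H->C h h we get {h}. So FIRST(H) = {ε, h}.
FOLLOW(S) includes $ since S is the start symbol.
FOLLOW(S): S appears on no right-hand side. Thus FOLLOW(S) = {$}.
FOLLOW(H): in S->d C C H, the suffix after H is empty, so FOLLOW(H) ⊇ FOLLOW(S) = {$}. Thus FOLLOW(H) = {$}.
For H -> ε: FIRST(ε) = {ε}, so it goes in M[H, t] for t ∈ {}; since ε ∈ FIRST, also for every t ∈ FOLLOW(H) = {$}.
For H -> C h h: FIRST(C h h) = {h}, so it goes in M[H, t] for t ∈ {h}.

H -> ε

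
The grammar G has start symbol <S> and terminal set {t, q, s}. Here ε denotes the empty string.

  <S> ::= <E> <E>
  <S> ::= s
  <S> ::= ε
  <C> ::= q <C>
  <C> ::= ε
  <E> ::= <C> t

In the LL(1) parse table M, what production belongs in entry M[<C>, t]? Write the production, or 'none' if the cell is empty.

FIRST(<C>) = {ε, q}
FIRST(<E>) = {q, t}  (via <C> t)
FIRST(<S>) = {ε, q, s, t}  (via <E> <E>)
FOLLOW(<S>) includes $ since <S> is the start symbol.
FOLLOW(<C>): in <C>::=q <C>, the suffix after <C> is empty (adds nothing new); in <E>::=<C> t, <C> is followed by t with FIRST {t}. Thus FOLLOW(<C>) = {t}.
For <C> ::= q <C>: FIRST(q <C>) = {q}, so it goes in M[<C>, t] for t ∈ {q}.
For <C> ::= ε: FIRST(ε) = {ε}, so it goes in M[<C>, t] for t ∈ {}; since ε ∈ FIRST, also for every t ∈ FOLLOW(<C>) = {t}.

<C> ::= ε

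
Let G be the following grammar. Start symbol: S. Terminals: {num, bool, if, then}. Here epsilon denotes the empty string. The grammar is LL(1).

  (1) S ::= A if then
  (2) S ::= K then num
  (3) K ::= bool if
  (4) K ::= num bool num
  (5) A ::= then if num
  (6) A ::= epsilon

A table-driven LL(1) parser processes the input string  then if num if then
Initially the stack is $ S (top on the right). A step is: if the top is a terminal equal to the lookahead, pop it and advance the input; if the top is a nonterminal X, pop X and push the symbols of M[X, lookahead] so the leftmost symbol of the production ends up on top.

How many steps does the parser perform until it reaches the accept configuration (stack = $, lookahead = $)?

     Stack                  Input                  Action
  1  $ S                    then if num if then $  expand S ::= A if then
  2  $ then if A            then if num if then $  expand A ::= then if num
  3  $ then if num if then  then if num if then $  match then
  4  $ then if num if       if num if then $       match if
  5  $ then if num          num if then $          match num
  6  $ then if              if then $              match if
  7  $ then                 then $                 match then
Accept reached after 7 steps.

7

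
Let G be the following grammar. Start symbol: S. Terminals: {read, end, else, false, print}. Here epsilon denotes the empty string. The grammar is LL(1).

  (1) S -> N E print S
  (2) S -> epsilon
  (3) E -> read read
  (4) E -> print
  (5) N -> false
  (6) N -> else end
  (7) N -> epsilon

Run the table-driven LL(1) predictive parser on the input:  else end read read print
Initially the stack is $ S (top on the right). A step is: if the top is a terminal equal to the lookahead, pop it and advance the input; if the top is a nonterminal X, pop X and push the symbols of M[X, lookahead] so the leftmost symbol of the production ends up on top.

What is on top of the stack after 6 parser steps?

read

step 1: stack=$ S  input=else end read read print $  — expand S -> N E print S
step 2: stack=$ S print E N  input=else end read read print $  — expand N -> else end
step 3: stack=$ S print E end else  input=else end read read print $  — match else
step 4: stack=$ S print E end  input=end read read print $  — match end
step 5: stack=$ S print E  input=read read print $  — expand E -> read read
step 6: stack=$ S print read read  input=read read print $  — match read
Stack after step 6: $ S print read (top = read).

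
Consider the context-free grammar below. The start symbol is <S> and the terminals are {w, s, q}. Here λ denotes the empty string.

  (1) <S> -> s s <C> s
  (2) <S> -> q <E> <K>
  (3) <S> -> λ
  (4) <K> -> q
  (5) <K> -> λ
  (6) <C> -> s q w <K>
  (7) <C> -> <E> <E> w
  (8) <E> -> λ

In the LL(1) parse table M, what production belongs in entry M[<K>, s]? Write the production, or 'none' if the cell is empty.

FIRST(<S>): from <S>->s s <C> s we get {s}; from <S>->q <E> <K> we get {q}; from <S>->λ we get {λ}. So FIRST(<S>) = {λ, q, s}.
FIRST(<K>): from <K>->q we get {q}; from <K>->λ we get {λ}. So FIRST(<K>) = {λ, q}.
FIRST(<E>): from <E>->λ we get {λ}. So FIRST(<E>) = {λ}.
FIRST(<C>): from <C>->s q w <K> we get {s}; from <C>-><E> <E> w we get {w}. So FIRST(<C>) = {s, w}.
FOLLOW(<S>) includes $ since <S> is the start symbol.
FOLLOW(<S>): <S> appears on no right-hand side. Thus FOLLOW(<S>) = {$}.
FOLLOW(<C>): in <S>->s s <C> s, <C> is followed by s with FIRST {s}. Thus FOLLOW(<C>) = {s}.
FOLLOW(<K>): in <S>->q <E> <K>, the suffix after <K> is empty, so FOLLOW(<K>) ⊇ FOLLOW(<S>) = {$}; in <C>->s q w <K>, the suffix after <K> is empty, so FOLLOW(<K>) ⊇ FOLLOW(<C>) = {s}. Thus FOLLOW(<K>) = {$, s}.
For <K> -> q: FIRST(q) = {q}, so it goes in M[<K>, t] for t ∈ {q}.
For <K> -> λ: FIRST(λ) = {λ}, so it goes in M[<K>, t] for t ∈ {}; since λ ∈ FIRST, also for every t ∈ FOLLOW(<K>) = {$, s}.

<K> -> λ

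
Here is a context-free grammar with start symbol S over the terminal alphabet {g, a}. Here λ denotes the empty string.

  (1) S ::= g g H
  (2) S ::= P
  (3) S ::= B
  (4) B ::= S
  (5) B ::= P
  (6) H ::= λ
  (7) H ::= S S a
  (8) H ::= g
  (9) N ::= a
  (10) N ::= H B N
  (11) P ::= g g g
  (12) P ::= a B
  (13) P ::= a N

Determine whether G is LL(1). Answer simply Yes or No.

FIRST(S) = {a, g}
FIRST(B) = {a, g}
FIRST(H) = {λ, a, g}
FIRST(N) = {a, g}
FIRST(P) = {a, g}
FOLLOW(S) = {$, a, g}
FOLLOW(B) = {$, a, g}
FOLLOW(H) = {$, a, g}
FOLLOW(N) = {$, a, g}
FOLLOW(P) = {$, a, g}
Cell M[B, a] receives both B ::= S and B ::= P — the grammar is not LL(1).

No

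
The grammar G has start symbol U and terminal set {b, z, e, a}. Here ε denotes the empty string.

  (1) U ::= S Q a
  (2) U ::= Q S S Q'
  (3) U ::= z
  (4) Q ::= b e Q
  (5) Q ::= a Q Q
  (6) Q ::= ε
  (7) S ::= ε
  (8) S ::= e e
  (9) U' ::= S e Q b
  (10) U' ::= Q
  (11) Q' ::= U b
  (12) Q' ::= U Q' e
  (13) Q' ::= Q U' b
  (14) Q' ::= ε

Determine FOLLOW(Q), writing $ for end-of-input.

FIRST(Q) = {ε, a, b}
FIRST(S) = {ε, e}
FIRST(U') = {ε, a, b, e}  (via S e Q b, Q)
FIRST(U) = {ε, a, b, e, z}  (via S Q a, Q S S Q')
FIRST(Q') = {ε, a, b, e, z}  (via U b, U Q' e, Q U' b)
FOLLOW(U) includes $ since U is the start symbol.
FOLLOW(U): in Q'::=U b, U is followed by b with FIRST {b}; in Q'::=U Q' e, U is followed by Q' e with FIRST {a, b, e, z}. Thus FOLLOW(U) = {$, a, b, e, z}.
FOLLOW(S): in U::=S Q a, S is followed by Q a with FIRST {a, b}; in U::=Q S S Q' (occurrence 1), S is followed by S Q' with FIRST {ε, a, b, e, z}; in U::=Q S S Q' (occurrence 1), the suffix after S is nullable, so FOLLOW(S) ⊇ FOLLOW(U) = {$, a, b, e, z}; in U::=Q S S Q' (occurrence 2), S is followed by Q' with FIRST {ε, a, b, e, z}; in U::=Q S S Q' (occurrence 2), the suffix after S is nullable, so FOLLOW(S) ⊇ FOLLOW(U) = {$, a, b, e, z}; in U'::=S e Q b, S is followed by e Q b with FIRST {e}. Thus FOLLOW(S) = {$, a, b, e, z}.
FOLLOW(U'): in Q'::=Q U' b, U' is followed by b with FIRST {b}. Thus FOLLOW(U') = {b}.
FOLLOW(Q): in U::=S Q a, Q is followed by a with FIRST {a}; in U::=Q S S Q', Q is followed by S S Q' with FIRST {ε, a, b, e, z}; in U::=Q S S Q', the suffix after Q is nullable, so FOLLOW(Q) ⊇ FOLLOW(U) = {$, a, b, e, z}; in Q::=b e Q, the suffix after Q is empty (adds nothing new); in Q::=a Q Q (occurrence 1), Q is followed by Q with FIRST {ε, a, b}; in Q::=a Q Q (occurrence 1), the suffix after Q is nullable (adds nothing new); in Q::=a Q Q (occurrence 2), the suffix after Q is empty (adds nothing new); in U'::=S e Q b, Q is followed by b with FIRST {b}; in U'::=Q, the suffix after Q is empty, so FOLLOW(Q) ⊇ FOLLOW(U') = {b}; in Q'::=Q U' b, Q is followed by U' b with FIRST {a, b, e}. Thus FOLLOW(Q) = {$, a, b, e, z}.
FOLLOW(Q'): in U::=Q S S Q', the suffix after Q' is empty, so FOLLOW(Q') ⊇ FOLLOW(U) = {$, a, b, e, z}; in Q'::=U Q' e, Q' is followed by e with FIRST {e}. Thus FOLLOW(Q') = {$, a, b, e, z}.

{$, a, b, e, z}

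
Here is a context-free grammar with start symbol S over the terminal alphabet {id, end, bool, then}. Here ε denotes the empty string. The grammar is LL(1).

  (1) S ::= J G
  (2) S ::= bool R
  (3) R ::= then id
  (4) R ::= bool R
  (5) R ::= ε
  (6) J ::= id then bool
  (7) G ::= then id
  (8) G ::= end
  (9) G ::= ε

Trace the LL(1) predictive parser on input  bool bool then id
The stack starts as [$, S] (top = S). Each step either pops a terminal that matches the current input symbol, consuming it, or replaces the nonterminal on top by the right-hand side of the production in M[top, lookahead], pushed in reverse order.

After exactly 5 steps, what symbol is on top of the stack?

then

     Stack     Input                Action
  1  $ S       bool bool then id $  expand S ::= bool R
  2  $ R bool  bool bool then id $  match bool
  3  $ R       bool then id $       expand R ::= bool R
  4  $ R bool  bool then id $       match bool
  5  $ R       then id $            expand R ::= then id
Stack after step 5: $ id then (top = then).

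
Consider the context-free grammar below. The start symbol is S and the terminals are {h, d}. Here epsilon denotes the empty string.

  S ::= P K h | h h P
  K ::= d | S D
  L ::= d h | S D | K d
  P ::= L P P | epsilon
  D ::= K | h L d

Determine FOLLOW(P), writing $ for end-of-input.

FIRST(S) = {d, h}  (via P K h)
FIRST(K) = {d, h}  (via S D)
FIRST(L) = {d, h}  (via S D, K d)
FIRST(D) = {d, h}  (via K)
FIRST(P) = {epsilon, d, h}  (via L P P)
FOLLOW(S) includes $ since S is the start symbol.
FOLLOW(S): in K::=S D, S is followed by D with FIRST {d, h}; in L::=S D, S is followed by D with FIRST {d, h}. Thus FOLLOW(S) = {$, d, h}.
FOLLOW(P): in S::=P K h, P is followed by K h with FIRST {d, h}; in S::=h h P, the suffix after P is empty, so FOLLOW(P) ⊇ FOLLOW(S) = {$, d, h}; in P::=L P P (occurrence 1), P is followed by P with FIRST {epsilon, d, h}; in P::=L P P (occurrence 1), the suffix after P is nullable (adds nothing new); in P::=L P P (occurrence 2), the suffix after P is empty (adds nothing new). Thus FOLLOW(P) = {$, d, h}.
FOLLOW(L): in P::=L P P, L is followed by P P with FIRST {epsilon, d, h}; in P::=L P P, the suffix after L is nullable, so FOLLOW(L) ⊇ FOLLOW(P) = {$, d, h}; in D::=h L d, L is followed by d with FIRST {d}. Thus FOLLOW(L) = {$, d, h}.
FOLLOW(K): in S::=P K h, K is followed by h with FIRST {h}; in L::=K d, K is followed by d with FIRST {d}; in D::=K, the suffix after K is empty, so FOLLOW(K) ⊇ FOLLOW(D) = {$, d, h}. Thus FOLLOW(K) = {$, d, h}.
FOLLOW(D): in K::=S D, the suffix after D is empty, so FOLLOW(D) ⊇ FOLLOW(K) = {$, d, h}; in L::=S D, the suffix after D is empty, so FOLLOW(D) ⊇ FOLLOW(L) = {$, d, h}. Thus FOLLOW(D) = {$, d, h}.

{$, d, h}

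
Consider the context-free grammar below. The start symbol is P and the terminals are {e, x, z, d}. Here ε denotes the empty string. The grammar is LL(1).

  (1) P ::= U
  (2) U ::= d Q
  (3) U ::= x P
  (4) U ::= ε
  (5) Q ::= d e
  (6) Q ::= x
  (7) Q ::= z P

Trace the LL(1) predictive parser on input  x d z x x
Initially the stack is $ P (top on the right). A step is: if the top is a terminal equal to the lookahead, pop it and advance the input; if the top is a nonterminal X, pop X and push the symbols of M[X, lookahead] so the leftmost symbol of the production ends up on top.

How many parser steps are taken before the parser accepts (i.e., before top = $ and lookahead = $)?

step 1: stack=$ P  input=x d z x x $  — expand P ::= U
step 2: stack=$ U  input=x d z x x $  — expand U ::= x P
step 3: stack=$ P x  input=x d z x x $  — match x
step 4: stack=$ P  input=d z x x $  — expand P ::= U
step 5: stack=$ U  input=d z x x $  — expand U ::= d Q
step 6: stack=$ Q d  input=d z x x $  — match d
step 7: stack=$ Q  input=z x x $  — expand Q ::= z P
step 8: stack=$ P z  input=z x x $  — match z
step 9: stack=$ P  input=x x $  — expand P ::= U
step 10: stack=$ U  input=x x $  — expand U ::= x P
step 11: stack=$ P x  input=x x $  — match x
step 12: stack=$ P  input=x $  — expand P ::= U
step 13: stack=$ U  input=x $  — expand U ::= x P
step 14: stack=$ P x  input=x $  — match x
step 15: stack=$ P  input=$  — expand P ::= U
step 16: stack=$ U  input=$  — expand U ::= ε
Accept reached after 16 steps.

16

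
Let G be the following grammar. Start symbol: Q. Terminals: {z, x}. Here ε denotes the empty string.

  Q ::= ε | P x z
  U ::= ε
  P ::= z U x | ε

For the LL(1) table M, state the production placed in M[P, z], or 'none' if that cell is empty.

P ::= z U x

FIRST(U): from U::=ε we get {ε}. So FIRST(U) = {ε}.
FIRST(P): from P::=z U x we get {z}; from P::=ε we get {ε}. So FIRST(P) = {ε, z}.
FIRST(Q): from Q::=ε we get {ε}; from Q::=P x z we get {x, z}. So FIRST(Q) = {ε, x, z}.
FOLLOW(Q) includes $ since Q is the start symbol.
FOLLOW(P): in Q::=P x z, P is followed by x z with FIRST {x}. Thus FOLLOW(P) = {x}.
For P ::= z U x: FIRST(z U x) = {z}, so it goes in M[P, t] for t ∈ {z}.
For P ::= ε: FIRST(ε) = {ε}, so it goes in M[P, t] for t ∈ {}; since ε ∈ FIRST, also for every t ∈ FOLLOW(P) = {x}.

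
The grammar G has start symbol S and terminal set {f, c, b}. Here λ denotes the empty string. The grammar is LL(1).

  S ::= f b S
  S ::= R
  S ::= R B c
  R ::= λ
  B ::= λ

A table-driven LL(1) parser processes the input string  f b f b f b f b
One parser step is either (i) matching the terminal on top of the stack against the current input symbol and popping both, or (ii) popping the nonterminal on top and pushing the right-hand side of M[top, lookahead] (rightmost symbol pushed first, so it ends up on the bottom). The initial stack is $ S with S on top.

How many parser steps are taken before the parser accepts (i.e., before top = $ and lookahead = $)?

14

step 1: stack=$ S  input=f b f b f b f b $  — expand S ::= f b S
step 2: stack=$ S b f  input=f b f b f b f b $  — match f
step 3: stack=$ S b  input=b f b f b f b $  — match b
step 4: stack=$ S  input=f b f b f b $  — expand S ::= f b S
step 5: stack=$ S b f  input=f b f b f b $  — match f
step 6: stack=$ S b  input=b f b f b $  — match b
step 7: stack=$ S  input=f b f b $  — expand S ::= f b S
step 8: stack=$ S b f  input=f b f b $  — match f
step 9: stack=$ S b  input=b f b $  — match b
step 10: stack=$ S  input=f b $  — expand S ::= f b S
step 11: stack=$ S b f  input=f b $  — match f
step 12: stack=$ S b  input=b $  — match b
step 13: stack=$ S  input=$  — expand S ::= R
step 14: stack=$ R  input=$  — expand R ::= λ
Accept reached after 14 steps.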